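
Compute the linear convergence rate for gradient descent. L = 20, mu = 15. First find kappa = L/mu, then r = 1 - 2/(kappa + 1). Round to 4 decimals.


Step 1: Compute the condition number.
kappa = L/mu = 20/15 = 1.3333
Step 2: Compute the convergence rate.
r = 1 - 2/(kappa + 1) = 1 - 2*mu/(L + mu) = (L - mu)/(L + mu) = 5/35 = 0.1429


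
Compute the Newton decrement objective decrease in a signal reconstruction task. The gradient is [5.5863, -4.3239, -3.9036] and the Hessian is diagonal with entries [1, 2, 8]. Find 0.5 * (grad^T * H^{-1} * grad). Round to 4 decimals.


Step 1: H is diagonal, so H^(-1) * g = [5.5863, -2.162, -0.488].
Step 2: g^T H^(-1) g = sum_i g_i^2 / H_ii
  = (5.5863)^2/1 + (-4.3239)^2/2 + (-3.9036)^2/8
  = 31.2067 + 9.3481 + 1.9048 = 42.4596
Step 3: Objective decrease = 0.5 * g^T H^(-1) g = 21.2298


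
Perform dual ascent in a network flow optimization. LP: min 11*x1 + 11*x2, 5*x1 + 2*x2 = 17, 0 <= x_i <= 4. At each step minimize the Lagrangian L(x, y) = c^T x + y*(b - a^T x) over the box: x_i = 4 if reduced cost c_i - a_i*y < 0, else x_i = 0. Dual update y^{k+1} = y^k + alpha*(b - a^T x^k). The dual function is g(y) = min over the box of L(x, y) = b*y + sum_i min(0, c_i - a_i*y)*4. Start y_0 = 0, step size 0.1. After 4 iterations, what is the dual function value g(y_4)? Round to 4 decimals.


Dual ascent for LP: min 11*x1 + 11*x2, 5*x1 + 2*x2 = 17, 0 <= x_i <= 4
Step 1: y^k = 0.0, reduced costs: (11.0, 11.0)
  x^k = (0.0, 0.0), subgradient = b - a^T x = 17.0
  y^{k+1} = 0.0 + 0.1*17.0 = 1.7
Step 2: y^k = 1.7, reduced costs: (2.5, 7.6)
  x^k = (0.0, 0.0), subgradient = b - a^T x = 17.0
  y^{k+1} = 1.7 + 0.1*17.0 = 3.4
Step 3: y^k = 3.4, reduced costs: (-6.0, 4.2)
  x^k = (4.0, 0.0), subgradient = b - a^T x = -3.0
  y^{k+1} = 3.4 + 0.1*-3.0 = 3.1
Step 4: y^k = 3.1, reduced costs: (-4.5, 4.8)
  x^k = (4.0, 0.0), subgradient = b - a^T x = -3.0
  y^{k+1} = 3.1 + 0.1*-3.0 = 2.8
Dual objective at y_4 = 2.8: reduced costs (-3.0, 5.4), box minimizer x = (4.0, 0.0)
g(y_4) = b*y + (c1 - a1*y)*x1 + (c2 - a2*y)*x2 = 17*2.8 + (-3.0)*4.0 + 5.4*0.0 = 47.6 - 12.0 + 0.0 = 35.6


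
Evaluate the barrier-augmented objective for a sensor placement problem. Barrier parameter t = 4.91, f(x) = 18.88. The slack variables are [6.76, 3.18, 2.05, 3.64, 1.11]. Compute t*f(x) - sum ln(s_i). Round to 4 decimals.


Step 1: Compute log-barrier.
ln values: [1.911, 1.1569, 0.7178, 1.292, 0.1044]
phi = -(1.911 + 1.1569 + 0.7178 + 1.292 + 0.1044) = -5.1821
Step 2: Compute augmented objective.
t*f(x) = 4.91*18.88 = 92.7008
Total = 92.7008 - 5.1821 = 87.5187


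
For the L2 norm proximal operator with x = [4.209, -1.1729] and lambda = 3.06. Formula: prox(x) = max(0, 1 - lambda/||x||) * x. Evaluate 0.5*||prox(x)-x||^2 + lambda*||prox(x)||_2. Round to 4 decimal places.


Step 1: Compute ||x||.
||x|| = 4.3694
Step 2: Compute scaling factor.
scale = max(0, 1 - 3.06/4.3694) = 0.2997
Step 3: prox(x) = [1.2613, -0.3515]
||prox(x)|| = 1.3094
Step 4: Proximal objective.
0.5*||prox-x||^2 = 4.6818
lambda*||prox|| = 4.0068
Total = 8.6885


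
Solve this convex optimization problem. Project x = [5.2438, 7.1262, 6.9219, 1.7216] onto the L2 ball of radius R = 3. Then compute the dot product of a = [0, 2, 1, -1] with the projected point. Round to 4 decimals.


Step 1: Compute ||x|| (intermediates to 6 decimals).
||x|| = sqrt(5.2438^2 + 7.1262^2 + 6.9219^2 + 1.7216^2) = 11.364716
Step 2: Project.
Since ||x|| > R, scale = R/||x|| = 3/11.364716 = 0.263975, proj(x) = scale * x
proj(x) = [1.384232, 1.881139, 1.827209, 0.454459]
Step 3: Dot product.
a^T * proj(x) = 0*1.384232 + 2*1.881139 + 1*1.827209 - 1*0.454459 = 5.135


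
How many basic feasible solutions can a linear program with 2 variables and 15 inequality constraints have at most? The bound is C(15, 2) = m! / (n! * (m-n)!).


Each vertex corresponds to some choice of n active constraints out of m, so the number of vertices is at most C(m, n) = m! / (n!(m-n)!).
m = 15, n = 2
Numerator: 15 * 14
Denominator: 2! = 2
C(15, 2) = 105


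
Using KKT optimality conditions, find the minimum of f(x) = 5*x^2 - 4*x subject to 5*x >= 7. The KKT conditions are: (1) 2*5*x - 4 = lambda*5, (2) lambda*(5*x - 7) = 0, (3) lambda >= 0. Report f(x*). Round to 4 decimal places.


Step 1: Try lambda = 0 (constraint inactive).
x_unc = 4/(2*5) = 0.4
Check: 5*0.4 = 2.0 < 7 -- violated!
Step 2: Constraint must be active: 5*x = 7
x* = 7/5 = 1.4
lambda = (2*5*1.4 - 4)/5 = 2.0
Step 3: Compute optimal value.
f(x*) = 5*1.4^2 - 4*1.4 = 4.2


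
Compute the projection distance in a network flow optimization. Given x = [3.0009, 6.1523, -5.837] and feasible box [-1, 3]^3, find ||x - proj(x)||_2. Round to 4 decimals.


Project each component onto [-1, 3].
clip(3.0009) = 3.0, clip(6.1523) = 3.0, clip(-5.837) = -1.0
Projection = [3.0, 3.0, -1.0]
Squared diffs: [0.0, 9.937, 23.3966]
Distance = sqrt(33.3336) = 5.7735


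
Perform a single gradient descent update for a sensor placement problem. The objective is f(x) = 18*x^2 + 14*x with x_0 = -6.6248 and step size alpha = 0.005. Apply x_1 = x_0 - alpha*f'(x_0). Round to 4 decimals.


We compute the gradient at x_0 and apply the update.
f'(x) = 36*x + 14
f'(-6.6248) = 36*-6.6248 + 14 = -224.4928
x_1 = -6.6248 - 0.005*-224.4928 = -5.5023


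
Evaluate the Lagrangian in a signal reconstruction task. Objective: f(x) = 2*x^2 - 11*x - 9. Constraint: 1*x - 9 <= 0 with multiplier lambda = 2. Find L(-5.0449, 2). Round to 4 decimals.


Step 1: Evaluate f(x).
f(-5.0449) = 2*(-5.0449)^2 - 11*(-5.0449) - 9 = 97.3959
Step 2: Evaluate g(x).
g(-5.0449) = 1*-5.0449 - 9 = -14.0449
Step 3: Compute Lagrangian.
L = 97.3959 + 2*-14.0449 = 69.3061


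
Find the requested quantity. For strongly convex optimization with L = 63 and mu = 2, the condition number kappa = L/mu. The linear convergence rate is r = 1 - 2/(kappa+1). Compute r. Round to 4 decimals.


Step 1: Compute the condition number.
kappa = L/mu = 63/2 = 31.5
Step 2: Compute the convergence rate.
r = 1 - 2/(kappa + 1) = 1 - 2*mu/(L + mu) = (L - mu)/(L + mu) = 61/65 = 0.9385


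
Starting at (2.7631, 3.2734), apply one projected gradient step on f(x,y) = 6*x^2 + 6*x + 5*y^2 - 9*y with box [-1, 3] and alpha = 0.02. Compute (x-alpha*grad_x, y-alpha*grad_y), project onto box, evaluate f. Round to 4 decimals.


Step 1: Compute gradient at (2.7631, 3.2734).
grad_x = 2*6*2.7631 + 6 = 39.1572
grad_y = 2*5*3.2734 - 9 = 23.734
Step 2: Gradient step.
x_raw = 2.7631 - 0.02*39.1572 = 1.98
y_raw = 3.2734 - 0.02*23.734 = 2.7987
Step 3: Project onto [-1, 3].
x_proj = clip(1.98) = 1.98
y_proj = clip(2.7987) = 2.7987
Step 4: Evaluate f.
f(1.98, 2.7987) = 49.3768


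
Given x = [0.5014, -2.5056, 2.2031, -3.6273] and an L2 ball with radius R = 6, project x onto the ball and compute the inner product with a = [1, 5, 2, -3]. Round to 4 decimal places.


Step 1: Compute ||x|| (intermediates to 6 decimals).
||x|| = sqrt(0.5014^2 + (-2.5056)^2 + 2.2031^2 + (-3.6273)^2) = 4.953826
Step 2: Project.
Since ||x|| <= R, proj = x (no scaling needed).
proj(x) = [0.5014, -2.5056, 2.2031, -3.6273]
Step 3: Dot product.
a^T * proj(x) = 1*0.5014 + 5*(-2.5056) + 2*2.2031 - 3*(-3.6273) = 3.2615


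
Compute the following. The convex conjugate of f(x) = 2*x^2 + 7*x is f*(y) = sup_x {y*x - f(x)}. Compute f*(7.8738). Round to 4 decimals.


f*(y) = sup_x {y*x - a*x^2 - b*x} = sup_x {(y-b)*x - a*x^2}
FOC: (y - b) - 2a*x = 0 => x* = (y - b)/(2a)
x* = (7.8738 - 7)/(2*2) = 0.2185
f*(7.8738) = (y-b)^2/(4a) = (7.8738 - 7)^2/(4*2)
= 0.7635/8 = 0.0954


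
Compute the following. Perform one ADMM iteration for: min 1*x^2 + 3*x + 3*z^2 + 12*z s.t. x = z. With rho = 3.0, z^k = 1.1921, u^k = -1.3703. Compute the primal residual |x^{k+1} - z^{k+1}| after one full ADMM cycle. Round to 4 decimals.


ADMM iteration with rho = 3.0, z^k = 1.1921, u^k = -1.3703
Step 1: x-update.
Minimize 1*x^2 + 3*x + (3.0/2)*(x - 1.1921 - 1.3703)^2
FOC: (2*1 + 3.0)*x = -3 + 3.0*(1.1921 + 1.3703)
x^{k+1} = 0.9374
Step 2: z-update.
Minimize 3*z^2 + 12*z + (3.0/2)*(0.9374 - z - 1.3703)^2
FOC: (2*3 + 3.0)*z = -12 + 3.0*(0.9374 - 1.3703)
z^{k+1} = -1.4776
Step 3: u-update.
u^{k+1} = -1.3703 + 0.9374 + 1.4776 = 1.0448
Step 4: Primal residual = |0.9374 + 1.4776| = 2.4151


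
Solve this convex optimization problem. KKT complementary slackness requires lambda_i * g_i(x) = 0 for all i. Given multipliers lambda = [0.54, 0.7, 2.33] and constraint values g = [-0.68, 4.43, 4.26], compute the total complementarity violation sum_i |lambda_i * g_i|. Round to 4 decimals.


KKT complementary slackness check:
lambda_1 * g_1 = 0.54 * -0.68 = -0.3672
lambda_2 * g_2 = 0.7 * 4.43 = 3.101
lambda_3 * g_3 = 2.33 * 4.26 = 9.9258
Total violation = 0.3672 + 3.101 + 9.9258 = 13.394


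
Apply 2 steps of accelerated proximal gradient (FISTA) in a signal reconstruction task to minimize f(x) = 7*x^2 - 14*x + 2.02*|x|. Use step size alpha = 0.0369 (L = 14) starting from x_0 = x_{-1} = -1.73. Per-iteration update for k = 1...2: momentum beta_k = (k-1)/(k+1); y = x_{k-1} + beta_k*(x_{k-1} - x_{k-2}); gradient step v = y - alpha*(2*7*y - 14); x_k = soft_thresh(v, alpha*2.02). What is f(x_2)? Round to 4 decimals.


FISTA on f(x) = 7*x^2 - 14*x + 2.02*|x|
L = 14, alpha = 0.0369
Iteration 1: beta = 0.0, y = -1.73 + 0.0*(-1.73 + 1.73) = -1.73
  grad(y) = -38.22, v = y - alpha*grad = -0.3197
  prox(v) = soft_thresh(-0.3197, 0.0745) = -0.2451
Iteration 2: beta = 0.3333, y = -0.2451 + 0.3333*(-0.2451 + 1.73) = 0.2498
  grad(y) = -10.5027, v = y - alpha*grad = 0.6374
  prox(v) = soft_thresh(0.6374, 0.0745) = 0.5628
f(x_2) = 7*0.5628^2 - 14*0.5628 + 2.02*|0.5628| = -4.5252


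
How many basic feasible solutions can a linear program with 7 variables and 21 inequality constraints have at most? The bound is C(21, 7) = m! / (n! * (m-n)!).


Each vertex corresponds to some choice of n active constraints out of m, so the number of vertices is at most C(m, n) = m! / (n!(m-n)!).
m = 21, n = 7
Numerator: 21 * 20 * 19 * 18 * 17 * 16 * 15
Denominator: 7! = 5040
C(21, 7) = 116280


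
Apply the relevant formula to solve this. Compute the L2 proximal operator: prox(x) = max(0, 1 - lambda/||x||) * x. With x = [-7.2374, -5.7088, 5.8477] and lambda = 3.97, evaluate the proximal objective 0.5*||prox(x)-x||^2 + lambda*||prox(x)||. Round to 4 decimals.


Step 1: Compute ||x||.
||x|| = 10.9163
Step 2: Compute scaling factor.
scale = max(0, 1 - 3.97/10.9163) = 0.6363
Step 3: prox(x) = [-4.6053, -3.6326, 3.721]
||prox(x)|| = 6.9463
Step 4: Proximal objective.
0.5*||prox-x||^2 = 7.8805
lambda*||prox|| = 27.5768
Total = 35.4573


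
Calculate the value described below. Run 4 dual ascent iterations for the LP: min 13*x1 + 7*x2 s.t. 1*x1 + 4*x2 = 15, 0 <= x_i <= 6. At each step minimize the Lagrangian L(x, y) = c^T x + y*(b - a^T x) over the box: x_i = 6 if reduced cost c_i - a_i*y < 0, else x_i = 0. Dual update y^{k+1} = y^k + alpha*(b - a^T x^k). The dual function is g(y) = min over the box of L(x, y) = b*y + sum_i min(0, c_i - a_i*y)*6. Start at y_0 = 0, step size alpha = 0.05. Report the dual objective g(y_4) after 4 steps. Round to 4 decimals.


Dual ascent for LP: min 13*x1 + 7*x2, 1*x1 + 4*x2 = 15, 0 <= x_i <= 6
Step 1: y^k = 0.0, reduced costs: (13.0, 7.0)
  x^k = (0.0, 0.0), subgradient = b - a^T x = 15.0
  y^{k+1} = 0.0 + 0.05*15.0 = 0.75
Step 2: y^k = 0.75, reduced costs: (12.25, 4.0)
  x^k = (0.0, 0.0), subgradient = b - a^T x = 15.0
  y^{k+1} = 0.75 + 0.05*15.0 = 1.5
Step 3: y^k = 1.5, reduced costs: (11.5, 1.0)
  x^k = (0.0, 0.0), subgradient = b - a^T x = 15.0
  y^{k+1} = 1.5 + 0.05*15.0 = 2.25
Step 4: y^k = 2.25, reduced costs: (10.75, -2.0)
  x^k = (0.0, 6.0), subgradient = b - a^T x = -9.0
  y^{k+1} = 2.25 + 0.05*-9.0 = 1.8
Dual objective at y_4 = 1.8: reduced costs (11.2, -0.2), box minimizer x = (0.0, 6.0)
g(y_4) = b*y + (c1 - a1*y)*x1 + (c2 - a2*y)*x2 = 15*1.8 + 11.2*0.0 + (-0.2)*6.0 = 27.0 + 0.0 - 1.2 = 25.8


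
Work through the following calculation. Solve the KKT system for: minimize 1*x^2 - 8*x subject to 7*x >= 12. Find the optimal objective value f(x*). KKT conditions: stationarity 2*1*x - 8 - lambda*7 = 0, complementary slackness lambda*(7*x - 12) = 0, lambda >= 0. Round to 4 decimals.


Step 1: Try lambda = 0 (constraint inactive).
Stationarity: 2*1*x - 8 = 0
x* = 8/(2*1) = 4.0
Check constraint: 7*4.0 = 28.0 >= 12 -- satisfied.
Step 2: Compute optimal value.
f(x*) = 1*4.0^2 - 8*4.0 = -16.0


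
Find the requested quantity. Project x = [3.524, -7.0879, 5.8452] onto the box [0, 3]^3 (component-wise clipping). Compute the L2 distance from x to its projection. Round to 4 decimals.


Project each component onto [0, 3].
clip(3.524) = 3.0, clip(-7.0879) = 0.0, clip(5.8452) = 3.0
Projection = [3.0, 0.0, 3.0]
Squared diffs: [0.2746, 50.2383, 8.0952]
Distance = sqrt(58.6081) = 7.6556


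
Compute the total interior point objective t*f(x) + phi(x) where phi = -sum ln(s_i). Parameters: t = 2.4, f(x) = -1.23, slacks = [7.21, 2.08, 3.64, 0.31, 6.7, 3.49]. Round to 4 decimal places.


Step 1: Compute log-barrier.
ln values: [1.9755, 0.7324, 1.292, -1.1712, 1.9021, 1.2499]
phi = -(1.9755 + 0.7324 + 1.292 - 1.1712 + 1.9021 + 1.2499) = -5.9806
Step 2: Compute augmented objective.
t*f(x) = 2.4*-1.23 = -2.952
Total = -2.952 - 5.9806 = -8.9326


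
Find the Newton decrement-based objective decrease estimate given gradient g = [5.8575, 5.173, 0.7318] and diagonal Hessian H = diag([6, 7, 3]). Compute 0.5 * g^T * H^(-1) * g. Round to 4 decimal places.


Step 1: H is diagonal, so H^(-1) * g = [0.9763, 0.739, 0.2439].
Step 2: g^T H^(-1) g = sum_i g_i^2 / H_ii
  = (5.8575)^2/6 + (5.173)^2/7 + (0.7318)^2/3
  = 5.7184 + 3.8228 + 0.1785 = 9.7197
Step 3: Objective decrease = 0.5 * g^T H^(-1) g = 4.8599


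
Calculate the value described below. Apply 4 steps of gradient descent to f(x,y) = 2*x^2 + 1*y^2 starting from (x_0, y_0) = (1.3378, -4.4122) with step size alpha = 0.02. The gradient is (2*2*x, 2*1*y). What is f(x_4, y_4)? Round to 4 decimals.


Gradient descent on f(x,y) = 2*x^2 + 1*y^2.
Starting point: (1.3378, -4.4122), alpha = 0.02
Step 1: grad_x = 2*2*1.3378 = 5.3512, grad_y = 2*1*-4.4122 = -8.8244
  x_1 = 1.3378 - 0.02*5.3512 = 1.2308
  y_1 = -4.4122 - 0.02*-8.8244 = -4.2357
Step 2: grad_x = 2*2*1.2308 = 4.9231, grad_y = 2*1*-4.2357 = -8.4714
  x_2 = 1.2308 - 0.02*4.9231 = 1.1323
  y_2 = -4.2357 - 0.02*-8.4714 = -4.0663
Step 3: grad_x = 2*2*1.1323 = 4.5293, grad_y = 2*1*-4.0663 = -8.1326
  x_3 = 1.1323 - 0.02*4.5293 = 1.0417
  y_3 = -4.0663 - 0.02*-8.1326 = -3.9036
Step 4: grad_x = 2*2*1.0417 = 4.1669, grad_y = 2*1*-3.9036 = -7.8073
  x_4 = 1.0417 - 0.02*4.1669 = 0.9584
  y_4 = -3.9036 - 0.02*-7.8073 = -3.7475
f(0.9584, -3.7475) = 2*0.9584^2 + 1*(-3.7475)^2 = 15.8807


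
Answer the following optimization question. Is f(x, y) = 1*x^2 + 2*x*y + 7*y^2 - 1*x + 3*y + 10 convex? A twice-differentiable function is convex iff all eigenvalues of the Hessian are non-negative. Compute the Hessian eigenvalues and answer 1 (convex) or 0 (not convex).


The Hessian of f(x,y) = 1*x^2 + 2*x*y + 7*y^2 - 1*x + 3*y + 10 is:
H = [[2, 2], [2, 14]]
Trace = 2 + 14 = 16
Determinant = 2*14 - (2)^2 = 24
Discriminant = (16)^2 - 4*24 = 160.0
Eigenvalues: lambda_1 = 1.6754, lambda_2 = 14.3246
The function is convex.

1


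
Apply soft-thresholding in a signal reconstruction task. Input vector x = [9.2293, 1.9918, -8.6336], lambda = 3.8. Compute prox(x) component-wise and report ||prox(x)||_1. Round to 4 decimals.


Soft-thresholding with lambda = 3.8:
prox(9.2293) = sign(9.2293)*max(|9.2293| - 3.8, 0) = 5.4293
prox(1.9918) = sign(1.9918)*max(|1.9918| - 3.8, 0) = 0.0
prox(-8.6336) = sign(-8.6336)*max(|-8.6336| - 3.8, 0) = -4.8336
prox(x) = [5.4293, 0.0, -4.8336]
||prox(x)||_1 = 5.4293 + 0.0 + 4.8336 = 10.2629


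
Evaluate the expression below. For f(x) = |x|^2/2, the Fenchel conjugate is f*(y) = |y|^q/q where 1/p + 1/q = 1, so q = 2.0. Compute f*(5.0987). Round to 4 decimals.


The conjugate exponent q satisfies 1/p + 1/q = 1.
p = 2, so q = 2/(2 - 1) = 2.0
|y|^q = 5.0987^2.0 = 25.9967
f*(5.0987) = 25.9967 / 2.0 = 12.9984


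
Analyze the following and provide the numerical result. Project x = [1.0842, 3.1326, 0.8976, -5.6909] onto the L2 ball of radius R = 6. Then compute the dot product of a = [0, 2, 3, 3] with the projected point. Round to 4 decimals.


Step 1: Compute ||x|| (intermediates to 6 decimals).
||x|| = sqrt(1.0842^2 + 3.1326^2 + 0.8976^2 + (-5.6909)^2) = 6.646856
Step 2: Project.
Since ||x|| > R, scale = R/||x|| = 6/6.646856 = 0.902682, proj(x) = scale * x
proj(x) = [0.978688, 2.827742, 0.810247, -5.137073]
Step 3: Dot product.
a^T * proj(x) = 0*0.978688 + 2*2.827742 + 3*0.810247 + 3*(-5.137073) = -7.325


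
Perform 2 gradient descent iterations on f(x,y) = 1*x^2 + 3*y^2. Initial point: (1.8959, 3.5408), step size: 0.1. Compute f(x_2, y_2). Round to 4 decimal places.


Gradient descent on f(x,y) = 1*x^2 + 3*y^2.
Starting point: (1.8959, 3.5408), alpha = 0.1
Step 1: grad_x = 2*1*1.8959 = 3.7918, grad_y = 2*3*3.5408 = 21.2448
  x_1 = 1.8959 - 0.1*3.7918 = 1.5167
  y_1 = 3.5408 - 0.1*21.2448 = 1.4163
Step 2: grad_x = 2*1*1.5167 = 3.0334, grad_y = 2*3*1.4163 = 8.4979
  x_2 = 1.5167 - 0.1*3.0334 = 1.2134
  y_2 = 1.4163 - 0.1*8.4979 = 0.5665
f(1.2134, 0.5665) = 1*1.2134^2 + 3*0.5665^2 = 2.4351


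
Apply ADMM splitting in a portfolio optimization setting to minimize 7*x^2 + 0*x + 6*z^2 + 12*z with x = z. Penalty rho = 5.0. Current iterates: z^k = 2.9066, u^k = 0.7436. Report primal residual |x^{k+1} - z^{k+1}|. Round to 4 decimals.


ADMM iteration with rho = 5.0, z^k = 2.9066, u^k = 0.7436
Step 1: x-update.
Minimize 7*x^2 + 0*x + (5.0/2)*(x - 2.9066 + 0.7436)^2
FOC: (2*7 + 5.0)*x = 0 + 5.0*(2.9066 - 0.7436)
x^{k+1} = 0.5692
Step 2: z-update.
Minimize 6*z^2 + 12*z + (5.0/2)*(0.5692 - z + 0.7436)^2
FOC: (2*6 + 5.0)*z = -12 + 5.0*(0.5692 + 0.7436)
z^{k+1} = -0.3198
Step 3: u-update.
u^{k+1} = 0.7436 + 0.5692 + 0.3198 = 1.6326
Step 4: Primal residual = |0.5692 + 0.3198| = 0.889


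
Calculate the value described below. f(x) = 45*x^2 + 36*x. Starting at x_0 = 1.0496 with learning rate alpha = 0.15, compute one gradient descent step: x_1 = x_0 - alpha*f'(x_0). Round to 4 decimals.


We compute the gradient at x_0 and apply the update.
f'(x) = 90*x + 36
f'(1.0496) = 90*1.0496 + 36 = 130.464
x_1 = 1.0496 - 0.15*130.464 = -18.52


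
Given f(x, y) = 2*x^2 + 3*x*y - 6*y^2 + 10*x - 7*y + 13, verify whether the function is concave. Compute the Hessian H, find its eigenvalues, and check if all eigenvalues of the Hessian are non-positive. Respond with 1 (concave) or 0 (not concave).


The Hessian of f(x,y) = 2*x^2 + 3*x*y - 6*y^2 + 10*x - 7*y + 13 is:
H = [[4, 3], [3, -12]]
Trace = 4 - 12 = -8
Determinant = 4*-12 - (3)^2 = -57
Discriminant = (-8)^2 - 4*-57 = 292.0
Eigenvalues: lambda_1 = -12.544, lambda_2 = 4.544
The function is not concave.

0


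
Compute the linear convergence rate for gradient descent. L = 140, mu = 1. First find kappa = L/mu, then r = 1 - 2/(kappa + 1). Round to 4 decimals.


Step 1: Compute the condition number.
kappa = L/mu = 140/1 = 140.0
Step 2: Compute the convergence rate.
r = 1 - 2/(kappa + 1) = 1 - 2*mu/(L + mu) = (L - mu)/(L + mu) = 139/141 = 0.9858


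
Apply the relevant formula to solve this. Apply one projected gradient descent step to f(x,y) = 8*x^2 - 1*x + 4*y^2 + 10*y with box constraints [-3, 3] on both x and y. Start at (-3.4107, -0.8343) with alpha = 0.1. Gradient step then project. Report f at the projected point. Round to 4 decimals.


Step 1: Compute gradient at (-3.4107, -0.8343).
grad_x = 2*8*-3.4107 - 1 = -55.5712
grad_y = 2*4*-0.8343 + 10 = 3.3256
Step 2: Gradient step.
x_raw = -3.4107 - 0.1*-55.5712 = 2.1464
y_raw = -0.8343 - 0.1*3.3256 = -1.1669
Step 3: Project onto [-3, 3].
x_proj = clip(2.1464) = 2.1464
y_proj = clip(-1.1669) = -1.1669
Step 4: Evaluate f.
f(2.1464, -1.1669) = 28.4882


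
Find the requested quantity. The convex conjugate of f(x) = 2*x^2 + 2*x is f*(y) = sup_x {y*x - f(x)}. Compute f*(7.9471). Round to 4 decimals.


f*(y) = sup_x {y*x - a*x^2 - b*x} = sup_x {(y-b)*x - a*x^2}
FOC: (y - b) - 2a*x = 0 => x* = (y - b)/(2a)
x* = (7.9471 - 2)/(2*2) = 1.4868
f*(7.9471) = (y-b)^2/(4a) = (7.9471 - 2)^2/(4*2)
= 35.368/8 = 4.421


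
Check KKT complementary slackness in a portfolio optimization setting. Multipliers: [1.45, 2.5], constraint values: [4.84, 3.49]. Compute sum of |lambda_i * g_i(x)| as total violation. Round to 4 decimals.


KKT complementary slackness check:
lambda_1 * g_1 = 1.45 * 4.84 = 7.018
lambda_2 * g_2 = 2.5 * 3.49 = 8.725
Total violation = 7.018 + 8.725 = 15.743


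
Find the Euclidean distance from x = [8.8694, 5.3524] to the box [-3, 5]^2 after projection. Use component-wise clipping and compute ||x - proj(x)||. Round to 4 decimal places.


Project each component onto [-3, 5].
clip(8.8694) = 5.0, clip(5.3524) = 5.0
Projection = [5.0, 5.0]
Squared diffs: [14.9723, 0.1242]
Distance = sqrt(15.0965) = 3.8854


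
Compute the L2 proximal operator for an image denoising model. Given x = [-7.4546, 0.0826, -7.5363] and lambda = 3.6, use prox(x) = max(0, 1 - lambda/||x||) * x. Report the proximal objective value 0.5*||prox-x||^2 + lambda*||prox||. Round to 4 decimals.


Step 1: Compute ||x||.
||x|| = 10.6006
Step 2: Compute scaling factor.
scale = max(0, 1 - 3.6/10.6006) = 0.6604
Step 3: prox(x) = [-4.923, 0.0545, -4.977]
||prox(x)|| = 7.0006
Step 4: Proximal objective.
0.5*||prox-x||^2 = 6.48
lambda*||prox|| = 25.2022
Total = 31.6823


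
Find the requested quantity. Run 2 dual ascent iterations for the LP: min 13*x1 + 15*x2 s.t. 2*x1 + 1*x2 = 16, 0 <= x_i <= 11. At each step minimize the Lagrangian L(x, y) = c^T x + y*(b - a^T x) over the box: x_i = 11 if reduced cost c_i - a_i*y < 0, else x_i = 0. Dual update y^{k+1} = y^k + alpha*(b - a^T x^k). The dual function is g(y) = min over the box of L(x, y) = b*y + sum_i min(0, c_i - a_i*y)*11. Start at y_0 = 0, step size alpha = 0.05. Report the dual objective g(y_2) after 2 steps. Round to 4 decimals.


Dual ascent for LP: min 13*x1 + 15*x2, 2*x1 + 1*x2 = 16, 0 <= x_i <= 11
Step 1: y^k = 0.0, reduced costs: (13.0, 15.0)
  x^k = (0.0, 0.0), subgradient = b - a^T x = 16.0
  y^{k+1} = 0.0 + 0.05*16.0 = 0.8
Step 2: y^k = 0.8, reduced costs: (11.4, 14.2)
  x^k = (0.0, 0.0), subgradient = b - a^T x = 16.0
  y^{k+1} = 0.8 + 0.05*16.0 = 1.6
Dual objective at y_2 = 1.6: reduced costs (9.8, 13.4), box minimizer x = (0.0, 0.0)
g(y_2) = b*y + (c1 - a1*y)*x1 + (c2 - a2*y)*x2 = 16*1.6 + 9.8*0.0 + 13.4*0.0 = 25.6 + 0.0 + 0.0 = 25.6


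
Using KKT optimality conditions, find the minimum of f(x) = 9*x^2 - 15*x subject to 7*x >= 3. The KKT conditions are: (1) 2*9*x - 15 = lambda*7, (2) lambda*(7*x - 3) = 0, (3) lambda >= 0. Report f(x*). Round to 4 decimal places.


Step 1: Try lambda = 0 (constraint inactive).
Stationarity: 2*9*x - 15 = 0
x* = 15/(2*9) = 5/6 = 0.8333 (rounded; the exact value 5/6 is used below)
Check constraint: 7*0.8333 = 5.8331 >= 3 -- satisfied.
Step 2: Compute optimal value.
f(x*) = 9*(5/6)^2 - 15*(5/6) = -6.25


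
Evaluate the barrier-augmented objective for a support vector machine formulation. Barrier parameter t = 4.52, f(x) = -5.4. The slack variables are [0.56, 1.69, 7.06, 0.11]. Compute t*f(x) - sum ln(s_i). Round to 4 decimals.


Step 1: Compute log-barrier.
ln values: [-0.5798, 0.5247, 1.9544, -2.2073]
phi = -(-0.5798 + 0.5247 + 1.9544 - 2.2073) = 0.3079
Step 2: Compute augmented objective.
t*f(x) = 4.52*-5.4 = -24.408
Total = -24.408 + 0.3079 = -24.1001


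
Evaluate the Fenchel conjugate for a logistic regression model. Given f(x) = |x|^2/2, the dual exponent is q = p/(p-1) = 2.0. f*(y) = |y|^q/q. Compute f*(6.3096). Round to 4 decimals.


The conjugate exponent q satisfies 1/p + 1/q = 1.
p = 2, so q = 2/(2 - 1) = 2.0
|y|^q = 6.3096^2.0 = 39.8111
f*(6.3096) = 39.8111 / 2.0 = 19.9055


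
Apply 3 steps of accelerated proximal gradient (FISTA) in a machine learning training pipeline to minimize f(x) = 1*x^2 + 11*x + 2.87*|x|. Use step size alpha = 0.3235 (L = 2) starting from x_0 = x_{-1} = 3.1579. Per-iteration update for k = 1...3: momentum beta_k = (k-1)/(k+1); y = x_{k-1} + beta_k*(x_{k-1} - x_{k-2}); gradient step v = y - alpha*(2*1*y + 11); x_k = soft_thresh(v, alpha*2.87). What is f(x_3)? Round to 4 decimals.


FISTA on f(x) = 1*x^2 + 11*x + 2.87*|x|
L = 2, alpha = 0.3235
Iteration 1: beta = 0.0, y = 3.1579 + 0.0*(3.1579 - 3.1579) = 3.1579
  grad(y) = 17.3158, v = y - alpha*grad = -2.4438
  prox(v) = soft_thresh(-2.4438, 0.9284) = -1.5153
Iteration 2: beta = 0.3333, y = -1.5153 + 0.3333*(-1.5153 - 3.1579) = -3.0731
  grad(y) = 4.8539, v = y - alpha*grad = -4.6433
  prox(v) = soft_thresh(-4.6433, 0.9284) = -3.7148
Iteration 3: beta = 0.5, y = -3.7148 + 0.5*(-3.7148 + 1.5153) = -4.8146
  grad(y) = 1.3708, v = y - alpha*grad = -5.2581
  prox(v) = soft_thresh(-5.2581, 0.9284) = -4.3296
f(x_3) = 1*(-4.3296)^2 + 11*(-4.3296) + 2.87*|-4.3296| = -16.4542


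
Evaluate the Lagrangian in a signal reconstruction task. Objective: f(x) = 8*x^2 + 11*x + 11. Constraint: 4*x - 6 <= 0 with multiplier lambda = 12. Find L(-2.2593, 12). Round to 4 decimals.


Step 1: Evaluate f(x).
f(-2.2593) = 8*(-2.2593)^2 + 11*(-2.2593) + 11 = 26.9832
Step 2: Evaluate g(x).
g(-2.2593) = 4*-2.2593 - 6 = -15.0372
Step 3: Compute Lagrangian.
L = 26.9832 + 12*-15.0372 = -153.4632


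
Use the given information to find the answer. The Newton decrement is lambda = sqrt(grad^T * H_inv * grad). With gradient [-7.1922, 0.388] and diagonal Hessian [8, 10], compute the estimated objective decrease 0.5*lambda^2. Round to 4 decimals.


Step 1: H is diagonal, so H^(-1) * g = [-0.899, 0.0388].
Step 2: g^T H^(-1) g = sum_i g_i^2 / H_ii
  = (-7.1922)^2/8 + (0.388)^2/10
  = 6.466 + 0.0151 = 6.481
Step 3: Objective decrease = 0.5 * g^T H^(-1) g = 3.2405


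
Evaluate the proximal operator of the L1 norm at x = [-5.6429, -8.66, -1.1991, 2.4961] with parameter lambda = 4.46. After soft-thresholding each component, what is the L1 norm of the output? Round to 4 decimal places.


Soft-thresholding with lambda = 4.46:
prox(-5.6429) = sign(-5.6429)*max(|-5.6429| - 4.46, 0) = -1.1829
prox(-8.66) = sign(-8.66)*max(|-8.66| - 4.46, 0) = -4.2
prox(-1.1991) = sign(-1.1991)*max(|-1.1991| - 4.46, 0) = 0.0
prox(2.4961) = sign(2.4961)*max(|2.4961| - 4.46, 0) = 0.0
prox(x) = [-1.1829, -4.2, 0.0, 0.0]
||prox(x)||_1 = 1.1829 + 4.2 + 0.0 + 0.0 = 5.3829


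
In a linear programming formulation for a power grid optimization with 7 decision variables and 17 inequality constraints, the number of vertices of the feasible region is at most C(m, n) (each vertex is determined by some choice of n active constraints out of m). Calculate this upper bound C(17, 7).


Each vertex corresponds to some choice of n active constraints out of m, so the number of vertices is at most C(m, n) = m! / (n!(m-n)!).
m = 17, n = 7
Numerator: 17 * 16 * 15 * 14 * 13 * 12 * 11
Denominator: 7! = 5040
C(17, 7) = 19448


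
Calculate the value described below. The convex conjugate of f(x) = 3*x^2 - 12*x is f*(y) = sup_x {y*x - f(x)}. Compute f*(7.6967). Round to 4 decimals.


f*(y) = sup_x {y*x - a*x^2 - b*x} = sup_x {(y-b)*x - a*x^2}
FOC: (y - b) - 2a*x = 0 => x* = (y - b)/(2a)
x* = (7.6967 + 12)/(2*3) = 3.2828
f*(7.6967) = (y-b)^2/(4a) = (7.6967 + 12)^2/(4*3)
= 387.96/12 = 32.33


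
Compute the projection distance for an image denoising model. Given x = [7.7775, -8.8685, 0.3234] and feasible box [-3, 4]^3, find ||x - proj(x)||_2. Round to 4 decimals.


Project each component onto [-3, 4].
clip(7.7775) = 4.0, clip(-8.8685) = -3.0, clip(0.3234) = 0.3234
Projection = [4.0, -3.0, 0.3234]
Squared diffs: [14.2695, 34.4393, 0.0]
Distance = sqrt(48.7088) = 6.9792


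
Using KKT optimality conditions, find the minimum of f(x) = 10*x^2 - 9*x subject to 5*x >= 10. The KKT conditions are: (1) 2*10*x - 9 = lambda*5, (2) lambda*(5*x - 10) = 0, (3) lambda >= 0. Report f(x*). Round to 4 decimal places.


Step 1: Try lambda = 0 (constraint inactive).
x_unc = 9/(2*10) = 0.45
Check: 5*0.45 = 2.25 < 10 -- violated!
Step 2: Constraint must be active: 5*x = 10
x* = 10/5 = 2.0
lambda = (2*10*2.0 - 9)/5 = 6.2
Step 3: Compute optimal value.
f(x*) = 10*2.0^2 - 9*2.0 = 22.0


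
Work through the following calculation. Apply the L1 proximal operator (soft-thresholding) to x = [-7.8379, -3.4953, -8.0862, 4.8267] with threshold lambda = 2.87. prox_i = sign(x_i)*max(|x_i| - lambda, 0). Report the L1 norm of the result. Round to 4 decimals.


Soft-thresholding with lambda = 2.87:
prox(-7.8379) = sign(-7.8379)*max(|-7.8379| - 2.87, 0) = -4.9679
prox(-3.4953) = sign(-3.4953)*max(|-3.4953| - 2.87, 0) = -0.6253
prox(-8.0862) = sign(-8.0862)*max(|-8.0862| - 2.87, 0) = -5.2162
prox(4.8267) = sign(4.8267)*max(|4.8267| - 2.87, 0) = 1.9567
prox(x) = [-4.9679, -0.6253, -5.2162, 1.9567]
||prox(x)||_1 = 4.9679 + 0.6253 + 5.2162 + 1.9567 = 12.7661


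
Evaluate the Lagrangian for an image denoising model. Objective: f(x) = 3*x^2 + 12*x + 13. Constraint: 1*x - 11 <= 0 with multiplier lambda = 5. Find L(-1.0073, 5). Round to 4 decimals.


Step 1: Evaluate f(x).
f(-1.0073) = 3*(-1.0073)^2 + 12*(-1.0073) + 13 = 3.9564
Step 2: Evaluate g(x).
g(-1.0073) = 1*-1.0073 - 11 = -12.0073
Step 3: Compute Lagrangian.
L = 3.9564 + 5*-12.0073 = -56.0801


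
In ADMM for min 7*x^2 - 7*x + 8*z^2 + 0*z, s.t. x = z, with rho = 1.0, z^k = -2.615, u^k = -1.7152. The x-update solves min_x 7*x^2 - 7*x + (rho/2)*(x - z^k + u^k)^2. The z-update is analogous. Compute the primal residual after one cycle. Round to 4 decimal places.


ADMM iteration with rho = 1.0, z^k = -2.615, u^k = -1.7152
Step 1: x-update.
Minimize 7*x^2 - 7*x + (1.0/2)*(x + 2.615 - 1.7152)^2
FOC: (2*7 + 1.0)*x = 7 + 1.0*(-2.615 + 1.7152)
x^{k+1} = 0.4067
Step 2: z-update.
Minimize 8*z^2 + 0*z + (1.0/2)*(0.4067 - z - 1.7152)^2
FOC: (2*8 + 1.0)*z = 0 + 1.0*(0.4067 - 1.7152)
z^{k+1} = -0.077
Step 3: u-update.
u^{k+1} = -1.7152 + 0.4067 + 0.077 = -1.2315
Step 4: Primal residual = |0.4067 + 0.077| = 0.4837


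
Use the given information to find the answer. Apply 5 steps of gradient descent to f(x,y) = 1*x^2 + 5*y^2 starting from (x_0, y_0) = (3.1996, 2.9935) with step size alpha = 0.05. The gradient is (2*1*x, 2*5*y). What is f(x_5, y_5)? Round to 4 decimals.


Gradient descent on f(x,y) = 1*x^2 + 5*y^2.
Starting point: (3.1996, 2.9935), alpha = 0.05
Step 1: grad_x = 2*1*3.1996 = 6.3992, grad_y = 2*5*2.9935 = 29.935
  x_1 = 3.1996 - 0.05*6.3992 = 2.8796
  y_1 = 2.9935 - 0.05*29.935 = 1.4968
Step 2: grad_x = 2*1*2.8796 = 5.7593, grad_y = 2*5*1.4968 = 14.9675
  x_2 = 2.8796 - 0.05*5.7593 = 2.5917
  y_2 = 1.4968 - 0.05*14.9675 = 0.7484
Step 3: grad_x = 2*1*2.5917 = 5.1834, grad_y = 2*5*0.7484 = 7.4838
  x_3 = 2.5917 - 0.05*5.1834 = 2.3325
  y_3 = 0.7484 - 0.05*7.4838 = 0.3742
Step 4: grad_x = 2*1*2.3325 = 4.665, grad_y = 2*5*0.3742 = 3.7419
  x_4 = 2.3325 - 0.05*4.665 = 2.0993
  y_4 = 0.3742 - 0.05*3.7419 = 0.1871
Step 5: grad_x = 2*1*2.0993 = 4.1985, grad_y = 2*5*0.1871 = 1.8709
  x_5 = 2.0993 - 0.05*4.1985 = 1.8893
  y_5 = 0.1871 - 0.05*1.8709 = 0.0935
f(1.8893, 0.0935) = 1*1.8893^2 + 5*0.0935^2 = 3.6133


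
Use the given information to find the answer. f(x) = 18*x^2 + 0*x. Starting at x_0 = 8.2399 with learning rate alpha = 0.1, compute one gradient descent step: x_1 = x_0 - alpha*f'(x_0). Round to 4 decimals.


We compute the gradient at x_0 and apply the update.
f'(x) = 36*x + 0
f'(8.2399) = 36*8.2399 + 0 = 296.6364
x_1 = 8.2399 - 0.1*296.6364 = -21.4237


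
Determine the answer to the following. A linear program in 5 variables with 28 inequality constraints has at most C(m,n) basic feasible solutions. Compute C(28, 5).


Each vertex corresponds to some choice of n active constraints out of m, so the number of vertices is at most C(m, n) = m! / (n!(m-n)!).
m = 28, n = 5
Numerator: 28 * 27 * 26 * 25 * 24
Denominator: 5! = 120
C(28, 5) = 98280


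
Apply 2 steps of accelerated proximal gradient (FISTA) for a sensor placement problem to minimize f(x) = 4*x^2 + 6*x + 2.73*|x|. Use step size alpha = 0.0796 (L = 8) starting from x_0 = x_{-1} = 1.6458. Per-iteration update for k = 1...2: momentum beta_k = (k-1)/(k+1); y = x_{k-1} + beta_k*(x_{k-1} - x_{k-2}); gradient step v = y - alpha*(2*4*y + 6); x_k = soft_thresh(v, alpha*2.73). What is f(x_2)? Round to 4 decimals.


FISTA on f(x) = 4*x^2 + 6*x + 2.73*|x|
L = 8, alpha = 0.0796
Iteration 1: beta = 0.0, y = 1.6458 + 0.0*(1.6458 - 1.6458) = 1.6458
  grad(y) = 19.1664, v = y - alpha*grad = 0.1202
  prox(v) = soft_thresh(0.1202, 0.2173) = 0.0
Iteration 2: beta = 0.3333, y = 0.0 + 0.3333*(0.0 - 1.6458) = -0.5486
  grad(y) = 1.6112, v = y - alpha*grad = -0.6769
  prox(v) = soft_thresh(-0.6769, 0.2173) = -0.4595
f(x_2) = 4*(-0.4595)^2 + 6*(-0.4595) + 2.73*|-0.4595| = -0.658


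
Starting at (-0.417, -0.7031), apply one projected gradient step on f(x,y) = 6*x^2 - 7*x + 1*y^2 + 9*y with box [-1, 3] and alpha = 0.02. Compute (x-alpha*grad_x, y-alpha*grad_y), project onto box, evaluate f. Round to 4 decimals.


Step 1: Compute gradient at (-0.417, -0.7031).
grad_x = 2*6*-0.417 - 7 = -12.004
grad_y = 2*1*-0.7031 + 9 = 7.5938
Step 2: Gradient step.
x_raw = -0.417 - 0.02*-12.004 = -0.1769
y_raw = -0.7031 - 0.02*7.5938 = -0.855
Step 3: Project onto [-1, 3].
x_proj = clip(-0.1769) = -0.1769
y_proj = clip(-0.855) = -0.855
Step 4: Evaluate f.
f(-0.1769, -0.855) = -5.5376


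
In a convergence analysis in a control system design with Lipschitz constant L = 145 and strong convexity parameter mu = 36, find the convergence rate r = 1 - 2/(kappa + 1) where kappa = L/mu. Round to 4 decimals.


Step 1: Compute the condition number.
kappa = L/mu = 145/36 = 4.0278
Step 2: Compute the convergence rate.
r = 1 - 2/(kappa + 1) = 1 - 2*mu/(L + mu) = (L - mu)/(L + mu) = 109/181 = 0.6022


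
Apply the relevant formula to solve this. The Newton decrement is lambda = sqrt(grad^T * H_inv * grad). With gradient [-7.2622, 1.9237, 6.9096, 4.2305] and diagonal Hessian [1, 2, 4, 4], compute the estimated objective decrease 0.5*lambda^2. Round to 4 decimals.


Step 1: H is diagonal, so H^(-1) * g = [-7.2622, 0.9619, 1.7274, 1.0576].
Step 2: g^T H^(-1) g = sum_i g_i^2 / H_ii
  = (-7.2622)^2/1 + (1.9237)^2/2 + (6.9096)^2/4 + (4.2305)^2/4
  = 52.7395 + 1.8503 + 11.9356 + 4.4743 = 70.9998
Step 3: Objective decrease = 0.5 * g^T H^(-1) g = 35.4999


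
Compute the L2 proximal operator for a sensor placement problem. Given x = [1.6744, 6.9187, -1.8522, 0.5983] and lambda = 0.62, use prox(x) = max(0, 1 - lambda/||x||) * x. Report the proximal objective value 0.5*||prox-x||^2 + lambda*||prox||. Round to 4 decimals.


Step 1: Compute ||x||.
||x|| = 7.3797
Step 2: Compute scaling factor.
scale = max(0, 1 - 0.62/7.3797) = 0.916
Step 3: prox(x) = [1.5337, 6.3374, -1.6966, 0.548]
||prox(x)|| = 6.7597
Step 4: Proximal objective.
0.5*||prox-x||^2 = 0.1922
lambda*||prox|| = 4.191
Total = 4.3832


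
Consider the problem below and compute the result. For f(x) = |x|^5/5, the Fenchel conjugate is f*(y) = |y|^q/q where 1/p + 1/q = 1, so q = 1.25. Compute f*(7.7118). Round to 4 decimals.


The conjugate exponent q satisfies 1/p + 1/q = 1.
p = 5, so q = 5/(5 - 1) = 1.25
|y|^q = 7.7118^1.25 = 12.8512
f*(7.7118) = 12.8512 / 1.25 = 10.281


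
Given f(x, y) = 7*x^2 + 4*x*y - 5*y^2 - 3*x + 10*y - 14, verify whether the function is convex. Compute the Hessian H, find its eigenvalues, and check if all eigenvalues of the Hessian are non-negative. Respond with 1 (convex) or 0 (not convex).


The Hessian of f(x,y) = 7*x^2 + 4*x*y - 5*y^2 - 3*x + 10*y - 14 is:
H = [[14, 4], [4, -10]]
Trace = 14 - 10 = 4
Determinant = 14*-10 - (4)^2 = -156
Discriminant = (4)^2 - 4*-156 = 640.0
Eigenvalues: lambda_1 = -10.6491, lambda_2 = 14.6491
The function is not convex.

0


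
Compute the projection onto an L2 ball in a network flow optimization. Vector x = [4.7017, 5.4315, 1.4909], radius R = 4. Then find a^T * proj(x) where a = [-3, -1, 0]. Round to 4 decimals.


Step 1: Compute ||x|| (intermediates to 6 decimals).
||x|| = sqrt(4.7017^2 + 5.4315^2 + 1.4909^2) = 7.33689
Step 2: Project.
Since ||x|| > R, scale = R/||x|| = 4/7.33689 = 0.54519, proj(x) = scale * x
proj(x) = [2.56332, 2.961199, 0.812824]
Step 3: Dot product.
a^T * proj(x) = -3*2.56332 - 1*2.961199 + 0*0.812824 = -10.6512


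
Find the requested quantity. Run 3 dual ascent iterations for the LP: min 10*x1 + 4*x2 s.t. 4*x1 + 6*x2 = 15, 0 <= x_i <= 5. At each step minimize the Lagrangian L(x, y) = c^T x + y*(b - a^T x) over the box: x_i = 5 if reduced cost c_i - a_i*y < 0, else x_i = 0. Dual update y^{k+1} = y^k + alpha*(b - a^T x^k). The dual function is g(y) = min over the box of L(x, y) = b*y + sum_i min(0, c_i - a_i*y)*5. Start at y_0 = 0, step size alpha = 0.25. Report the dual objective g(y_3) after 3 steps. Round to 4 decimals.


Dual ascent for LP: min 10*x1 + 4*x2, 4*x1 + 6*x2 = 15, 0 <= x_i <= 5
Step 1: y^k = 0.0, reduced costs: (10.0, 4.0)
  x^k = (0.0, 0.0), subgradient = b - a^T x = 15.0
  y^{k+1} = 0.0 + 0.25*15.0 = 3.75
Step 2: y^k = 3.75, reduced costs: (-5.0, -18.5)
  x^k = (5.0, 5.0), subgradient = b - a^T x = -35.0
  y^{k+1} = 3.75 + 0.25*-35.0 = -5.0
Step 3: y^k = -5.0, reduced costs: (30.0, 34.0)
  x^k = (0.0, 0.0), subgradient = b - a^T x = 15.0
  y^{k+1} = -5.0 + 0.25*15.0 = -1.25
Dual objective at y_3 = -1.25: reduced costs (15.0, 11.5), box minimizer x = (0.0, 0.0)
g(y_3) = b*y + (c1 - a1*y)*x1 + (c2 - a2*y)*x2 = 15*(-1.25) + 15.0*0.0 + 11.5*0.0 = -18.75 + 0.0 + 0.0 = -18.75


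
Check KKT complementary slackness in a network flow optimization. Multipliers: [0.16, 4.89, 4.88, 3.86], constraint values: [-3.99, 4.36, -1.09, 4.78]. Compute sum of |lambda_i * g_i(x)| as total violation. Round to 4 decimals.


KKT complementary slackness check:
lambda_1 * g_1 = 0.16 * -3.99 = -0.6384
lambda_2 * g_2 = 4.89 * 4.36 = 21.3204
lambda_3 * g_3 = 4.88 * -1.09 = -5.3192
lambda_4 * g_4 = 3.86 * 4.78 = 18.4508
Total violation = 0.6384 + 21.3204 + 5.3192 + 18.4508 = 45.7288


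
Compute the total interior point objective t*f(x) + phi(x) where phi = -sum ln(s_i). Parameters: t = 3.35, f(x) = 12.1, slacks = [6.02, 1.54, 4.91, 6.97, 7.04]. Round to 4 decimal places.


Step 1: Compute log-barrier.
ln values: [1.7951, 0.4318, 1.5913, 1.9416, 1.9516]
phi = -(1.7951 + 0.4318 + 1.5913 + 1.9416 + 1.9516) = -7.7114
Step 2: Compute augmented objective.
t*f(x) = 3.35*12.1 = 40.535
Total = 40.535 - 7.7114 = 32.8236


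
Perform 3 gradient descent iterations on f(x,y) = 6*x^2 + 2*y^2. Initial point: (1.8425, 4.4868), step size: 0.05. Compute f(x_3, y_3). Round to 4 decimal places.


Gradient descent on f(x,y) = 6*x^2 + 2*y^2.
Starting point: (1.8425, 4.4868), alpha = 0.05
Step 1: grad_x = 2*6*1.8425 = 22.11, grad_y = 2*2*4.4868 = 17.9472
  x_1 = 1.8425 - 0.05*22.11 = 0.737
  y_1 = 4.4868 - 0.05*17.9472 = 3.5894
Step 2: grad_x = 2*6*0.737 = 8.844, grad_y = 2*2*3.5894 = 14.3578
  x_2 = 0.737 - 0.05*8.844 = 0.2948
  y_2 = 3.5894 - 0.05*14.3578 = 2.8716
Step 3: grad_x = 2*6*0.2948 = 3.5376, grad_y = 2*2*2.8716 = 11.4862
  x_3 = 0.2948 - 0.05*3.5376 = 0.1179
  y_3 = 2.8716 - 0.05*11.4862 = 2.2972
f(0.1179, 2.2972) = 6*0.1179^2 + 2*2.2972^2 = 10.6381


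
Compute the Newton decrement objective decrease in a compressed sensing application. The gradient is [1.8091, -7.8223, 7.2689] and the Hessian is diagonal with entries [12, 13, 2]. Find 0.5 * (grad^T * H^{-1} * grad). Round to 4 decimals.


Step 1: H is diagonal, so H^(-1) * g = [0.1508, -0.6017, 3.6345].
Step 2: g^T H^(-1) g = sum_i g_i^2 / H_ii
  = (1.8091)^2/12 + (-7.8223)^2/13 + (7.2689)^2/2
  = 0.2727 + 4.7068 + 26.4185 = 31.398
Step 3: Objective decrease = 0.5 * g^T H^(-1) g = 15.699


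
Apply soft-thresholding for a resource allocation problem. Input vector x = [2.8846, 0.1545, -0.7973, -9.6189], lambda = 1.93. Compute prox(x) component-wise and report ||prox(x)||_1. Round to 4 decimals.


Soft-thresholding with lambda = 1.93:
prox(2.8846) = sign(2.8846)*max(|2.8846| - 1.93, 0) = 0.9546
prox(0.1545) = sign(0.1545)*max(|0.1545| - 1.93, 0) = 0.0
prox(-0.7973) = sign(-0.7973)*max(|-0.7973| - 1.93, 0) = 0.0
prox(-9.6189) = sign(-9.6189)*max(|-9.6189| - 1.93, 0) = -7.6889
prox(x) = [0.9546, 0.0, 0.0, -7.6889]
||prox(x)||_1 = 0.9546 + 0.0 + 0.0 + 7.6889 = 8.6435
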